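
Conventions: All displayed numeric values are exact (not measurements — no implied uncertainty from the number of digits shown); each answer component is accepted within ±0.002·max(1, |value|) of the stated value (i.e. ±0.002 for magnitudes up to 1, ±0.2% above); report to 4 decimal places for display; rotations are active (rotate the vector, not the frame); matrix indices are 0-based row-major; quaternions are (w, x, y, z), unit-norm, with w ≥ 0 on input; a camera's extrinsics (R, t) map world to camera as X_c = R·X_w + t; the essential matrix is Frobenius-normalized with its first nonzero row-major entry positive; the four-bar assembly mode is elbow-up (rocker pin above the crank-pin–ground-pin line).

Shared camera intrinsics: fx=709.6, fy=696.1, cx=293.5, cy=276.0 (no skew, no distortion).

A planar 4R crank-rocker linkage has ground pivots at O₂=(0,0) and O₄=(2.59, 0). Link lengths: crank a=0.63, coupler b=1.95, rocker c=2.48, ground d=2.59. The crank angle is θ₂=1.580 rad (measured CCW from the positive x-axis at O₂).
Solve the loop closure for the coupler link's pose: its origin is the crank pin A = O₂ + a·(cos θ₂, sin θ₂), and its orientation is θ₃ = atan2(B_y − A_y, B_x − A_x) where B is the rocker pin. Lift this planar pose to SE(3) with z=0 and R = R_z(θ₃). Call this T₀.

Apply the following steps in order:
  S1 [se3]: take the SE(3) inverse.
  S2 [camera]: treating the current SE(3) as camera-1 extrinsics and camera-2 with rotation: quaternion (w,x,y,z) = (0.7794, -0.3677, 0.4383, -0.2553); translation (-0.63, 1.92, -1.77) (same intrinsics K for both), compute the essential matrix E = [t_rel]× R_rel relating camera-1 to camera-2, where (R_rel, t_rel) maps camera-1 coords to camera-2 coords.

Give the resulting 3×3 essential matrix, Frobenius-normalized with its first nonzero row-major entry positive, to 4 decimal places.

matrix = [0.4690 -0.3838 -0.3418; 0.3002 -0.1360 0.3820; 0.1835 -0.0389 0.4756]

source (fourbar_fk): coupler pose = R=[0.6560 -0.7547 0.0000; 0.7547 0.6560 0.0000; 0.0000 0.0000 1.0000], t=(-0.0058, 0.6300, 0.0000)
after S1 (invert_se3): R=[0.6560 0.7547 0.0000; -0.7547 0.6560 -0.0000; 0.0000 0.0000 1.0000], t=(-0.4717, -0.4177, 0.0000)
after S2 (essential): [0.4690 -0.3838 -0.3418; 0.3002 -0.1360 0.3820; 0.1835 -0.0389 0.4756]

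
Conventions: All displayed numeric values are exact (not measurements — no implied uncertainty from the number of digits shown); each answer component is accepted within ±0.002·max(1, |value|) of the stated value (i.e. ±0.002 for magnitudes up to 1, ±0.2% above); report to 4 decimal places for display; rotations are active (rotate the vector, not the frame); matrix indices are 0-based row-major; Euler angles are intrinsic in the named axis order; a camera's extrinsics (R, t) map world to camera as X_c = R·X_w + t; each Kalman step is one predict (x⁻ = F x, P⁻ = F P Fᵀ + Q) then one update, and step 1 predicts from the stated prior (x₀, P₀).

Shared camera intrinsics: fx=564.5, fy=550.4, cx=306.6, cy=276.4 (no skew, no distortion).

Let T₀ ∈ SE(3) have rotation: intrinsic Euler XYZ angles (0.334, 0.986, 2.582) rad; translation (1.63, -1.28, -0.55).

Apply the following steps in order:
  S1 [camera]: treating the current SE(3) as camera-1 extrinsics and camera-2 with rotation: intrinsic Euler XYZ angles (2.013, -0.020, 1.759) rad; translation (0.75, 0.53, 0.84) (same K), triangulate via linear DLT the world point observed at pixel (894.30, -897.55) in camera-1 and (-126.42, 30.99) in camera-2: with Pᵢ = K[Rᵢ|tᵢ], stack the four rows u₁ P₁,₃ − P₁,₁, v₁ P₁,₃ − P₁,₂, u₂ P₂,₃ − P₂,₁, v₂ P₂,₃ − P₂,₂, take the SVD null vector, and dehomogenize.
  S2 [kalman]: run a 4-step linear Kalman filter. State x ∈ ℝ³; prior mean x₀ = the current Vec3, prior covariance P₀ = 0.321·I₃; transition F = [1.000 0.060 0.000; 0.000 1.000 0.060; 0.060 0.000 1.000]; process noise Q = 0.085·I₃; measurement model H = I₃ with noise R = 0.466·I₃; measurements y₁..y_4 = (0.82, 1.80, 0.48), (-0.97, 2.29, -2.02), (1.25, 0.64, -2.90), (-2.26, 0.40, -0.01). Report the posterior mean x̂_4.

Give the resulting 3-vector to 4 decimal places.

after S1 (triangulate): (1.3040, 1.5810, 0.8400)
after S2 (kf_track): (-0.3039, 0.9610, -0.8615)

result = (-0.3039, 0.9610, -0.8615)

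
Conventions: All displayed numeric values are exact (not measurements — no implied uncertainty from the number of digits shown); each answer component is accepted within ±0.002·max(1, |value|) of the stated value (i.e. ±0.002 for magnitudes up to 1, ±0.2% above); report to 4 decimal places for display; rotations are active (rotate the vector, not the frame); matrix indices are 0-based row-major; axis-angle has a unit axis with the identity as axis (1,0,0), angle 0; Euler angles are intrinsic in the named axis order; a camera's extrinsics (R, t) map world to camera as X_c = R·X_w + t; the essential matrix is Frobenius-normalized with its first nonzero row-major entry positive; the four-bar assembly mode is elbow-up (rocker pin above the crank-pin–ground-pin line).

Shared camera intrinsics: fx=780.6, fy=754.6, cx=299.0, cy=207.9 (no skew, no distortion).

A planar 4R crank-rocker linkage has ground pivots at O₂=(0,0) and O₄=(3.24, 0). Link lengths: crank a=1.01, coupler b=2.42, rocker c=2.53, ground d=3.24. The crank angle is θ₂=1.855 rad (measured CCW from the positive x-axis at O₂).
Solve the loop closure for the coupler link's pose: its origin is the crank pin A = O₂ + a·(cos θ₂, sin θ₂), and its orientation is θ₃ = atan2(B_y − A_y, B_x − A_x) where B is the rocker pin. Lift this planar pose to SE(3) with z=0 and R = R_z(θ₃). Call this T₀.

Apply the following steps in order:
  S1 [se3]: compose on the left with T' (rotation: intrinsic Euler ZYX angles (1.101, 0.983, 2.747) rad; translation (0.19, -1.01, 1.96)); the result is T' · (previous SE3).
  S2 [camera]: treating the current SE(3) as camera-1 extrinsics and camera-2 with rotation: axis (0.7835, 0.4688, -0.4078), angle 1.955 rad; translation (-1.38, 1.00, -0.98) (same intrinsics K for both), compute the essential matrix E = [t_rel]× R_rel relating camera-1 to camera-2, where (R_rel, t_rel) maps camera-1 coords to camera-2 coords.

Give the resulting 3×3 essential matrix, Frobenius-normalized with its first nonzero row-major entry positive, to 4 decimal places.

matrix = [0.0272 -0.3954 -0.3562; 0.6011 0.1033 -0.3074; 0.1943 0.4050 0.2185]

source (fourbar_fk): coupler pose = R=[0.8812 -0.4727 0.0000; 0.4727 0.8812 0.0000; 0.0000 0.0000 1.0000], t=(-0.2832, 0.9695, 0.0000)
after S1 (compose_se3): R=[0.6788 0.7343 -0.0050; 0.3730 -0.3506 -0.8590; -0.6325 0.5812 -0.5119], t=(1.0573, -1.2786, 2.4023)
after S2 (essential): [0.0272 -0.3954 -0.3562; 0.6011 0.1033 -0.3074; 0.1943 0.4050 0.2185]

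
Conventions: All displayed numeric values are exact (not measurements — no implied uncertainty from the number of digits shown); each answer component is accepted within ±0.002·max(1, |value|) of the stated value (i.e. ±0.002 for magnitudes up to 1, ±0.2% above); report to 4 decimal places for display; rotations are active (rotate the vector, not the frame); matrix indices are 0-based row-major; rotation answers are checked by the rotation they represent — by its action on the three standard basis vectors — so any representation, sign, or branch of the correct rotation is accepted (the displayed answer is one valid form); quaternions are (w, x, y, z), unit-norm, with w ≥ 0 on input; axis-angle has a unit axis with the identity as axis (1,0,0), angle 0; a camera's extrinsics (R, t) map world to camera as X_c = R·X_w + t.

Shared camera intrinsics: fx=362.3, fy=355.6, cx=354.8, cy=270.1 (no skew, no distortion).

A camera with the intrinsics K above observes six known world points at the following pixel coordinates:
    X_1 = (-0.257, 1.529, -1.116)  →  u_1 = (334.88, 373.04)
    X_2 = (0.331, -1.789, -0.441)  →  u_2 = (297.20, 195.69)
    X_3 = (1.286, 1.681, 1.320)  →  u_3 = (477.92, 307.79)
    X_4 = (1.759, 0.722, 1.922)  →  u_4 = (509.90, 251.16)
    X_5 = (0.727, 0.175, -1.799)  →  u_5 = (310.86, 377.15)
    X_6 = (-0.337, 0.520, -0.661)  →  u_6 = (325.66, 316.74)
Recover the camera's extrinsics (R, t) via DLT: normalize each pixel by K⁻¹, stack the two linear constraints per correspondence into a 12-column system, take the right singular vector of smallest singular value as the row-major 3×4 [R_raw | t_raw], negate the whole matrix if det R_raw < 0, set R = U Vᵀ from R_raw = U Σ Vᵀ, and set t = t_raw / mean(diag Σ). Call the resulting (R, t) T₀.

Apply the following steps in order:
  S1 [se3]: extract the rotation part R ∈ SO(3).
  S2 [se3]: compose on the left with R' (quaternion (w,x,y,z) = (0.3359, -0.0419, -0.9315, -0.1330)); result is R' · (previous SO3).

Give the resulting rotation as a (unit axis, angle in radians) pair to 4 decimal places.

rotation (axis_angle) = ((0.2441, -0.9446, 0.2192), 1.7272)

source (pnp_recover): camera pose = R=[0.7013 0.3636 0.6131; 0.1559 0.7611 -0.6297; -0.6956 0.5372 0.4771], t=(-0.0500, 0.0599, 6.0508)
after S1 (rot_of_se3): [0.7013 0.3636 0.6131; 0.1559 0.7611 -0.6297; -0.6956 0.5372 0.4771]
after S2 (compose_so3): [-0.0869 -0.4830 -0.8713; -0.0500 0.8756 -0.4805; 0.9950 0.0018 -0.1003]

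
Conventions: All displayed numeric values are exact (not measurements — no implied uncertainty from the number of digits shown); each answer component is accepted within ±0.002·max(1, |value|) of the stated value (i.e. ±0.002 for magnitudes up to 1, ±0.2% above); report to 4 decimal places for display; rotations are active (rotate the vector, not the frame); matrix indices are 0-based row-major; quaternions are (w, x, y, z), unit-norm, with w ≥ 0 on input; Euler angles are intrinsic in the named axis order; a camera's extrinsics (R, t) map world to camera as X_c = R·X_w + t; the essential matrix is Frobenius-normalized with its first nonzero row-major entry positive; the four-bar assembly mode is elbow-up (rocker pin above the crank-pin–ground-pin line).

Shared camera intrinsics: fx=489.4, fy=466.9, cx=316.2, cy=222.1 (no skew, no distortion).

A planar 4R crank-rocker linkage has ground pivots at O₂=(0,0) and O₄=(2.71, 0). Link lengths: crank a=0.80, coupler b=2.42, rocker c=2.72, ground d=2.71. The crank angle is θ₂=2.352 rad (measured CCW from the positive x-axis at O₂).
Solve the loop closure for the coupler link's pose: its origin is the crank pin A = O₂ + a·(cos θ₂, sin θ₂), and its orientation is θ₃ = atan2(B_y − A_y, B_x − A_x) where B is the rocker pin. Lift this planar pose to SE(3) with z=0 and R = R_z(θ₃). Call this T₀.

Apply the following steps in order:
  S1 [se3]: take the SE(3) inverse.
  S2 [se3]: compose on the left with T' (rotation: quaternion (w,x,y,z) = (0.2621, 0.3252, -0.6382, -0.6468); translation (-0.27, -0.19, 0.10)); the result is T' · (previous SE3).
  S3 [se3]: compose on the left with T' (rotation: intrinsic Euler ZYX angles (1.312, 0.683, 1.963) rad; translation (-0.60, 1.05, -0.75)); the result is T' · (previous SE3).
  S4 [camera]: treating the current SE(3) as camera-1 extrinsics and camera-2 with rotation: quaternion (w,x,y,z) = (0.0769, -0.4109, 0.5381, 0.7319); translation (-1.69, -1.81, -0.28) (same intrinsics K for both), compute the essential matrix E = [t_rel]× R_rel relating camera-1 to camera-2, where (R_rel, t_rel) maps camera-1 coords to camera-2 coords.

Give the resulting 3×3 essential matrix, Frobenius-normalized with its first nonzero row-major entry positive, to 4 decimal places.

source (fourbar_fk): coupler pose = R=[0.7198 -0.6942 0.0000; 0.6942 0.7198 0.0000; 0.0000 0.0000 1.0000], t=(-0.5633, 0.5681, 0.0000)
after S1 (invert_se3): R=[0.7198 0.6942 0.0000; -0.6942 0.7198 0.0000; 0.0000 0.0000 1.0000], t=(0.0111, -0.7999, 0.0000)
after S2 (compose_se3): R=[-0.4159 -0.5067 -0.7551; -0.5094 -0.5581 0.6550; -0.7534 0.6571 -0.0260], t=(-0.2164, -0.1599, -0.6976)
after S3 (compose_se3): R=[-0.9733 0.1563 0.1683; -0.1954 -0.9486 -0.2488; 0.1207 -0.2750 0.9538], t=(-1.3061, 1.1409, -0.5212)
after S4 (essential): [0.3541 -0.0807 0.2363; -0.5953 0.0617 0.2525; 0.0953 -0.0841 0.6117]

matrix = [0.3541 -0.0807 0.2363; -0.5953 0.0617 0.2525; 0.0953 -0.0841 0.6117]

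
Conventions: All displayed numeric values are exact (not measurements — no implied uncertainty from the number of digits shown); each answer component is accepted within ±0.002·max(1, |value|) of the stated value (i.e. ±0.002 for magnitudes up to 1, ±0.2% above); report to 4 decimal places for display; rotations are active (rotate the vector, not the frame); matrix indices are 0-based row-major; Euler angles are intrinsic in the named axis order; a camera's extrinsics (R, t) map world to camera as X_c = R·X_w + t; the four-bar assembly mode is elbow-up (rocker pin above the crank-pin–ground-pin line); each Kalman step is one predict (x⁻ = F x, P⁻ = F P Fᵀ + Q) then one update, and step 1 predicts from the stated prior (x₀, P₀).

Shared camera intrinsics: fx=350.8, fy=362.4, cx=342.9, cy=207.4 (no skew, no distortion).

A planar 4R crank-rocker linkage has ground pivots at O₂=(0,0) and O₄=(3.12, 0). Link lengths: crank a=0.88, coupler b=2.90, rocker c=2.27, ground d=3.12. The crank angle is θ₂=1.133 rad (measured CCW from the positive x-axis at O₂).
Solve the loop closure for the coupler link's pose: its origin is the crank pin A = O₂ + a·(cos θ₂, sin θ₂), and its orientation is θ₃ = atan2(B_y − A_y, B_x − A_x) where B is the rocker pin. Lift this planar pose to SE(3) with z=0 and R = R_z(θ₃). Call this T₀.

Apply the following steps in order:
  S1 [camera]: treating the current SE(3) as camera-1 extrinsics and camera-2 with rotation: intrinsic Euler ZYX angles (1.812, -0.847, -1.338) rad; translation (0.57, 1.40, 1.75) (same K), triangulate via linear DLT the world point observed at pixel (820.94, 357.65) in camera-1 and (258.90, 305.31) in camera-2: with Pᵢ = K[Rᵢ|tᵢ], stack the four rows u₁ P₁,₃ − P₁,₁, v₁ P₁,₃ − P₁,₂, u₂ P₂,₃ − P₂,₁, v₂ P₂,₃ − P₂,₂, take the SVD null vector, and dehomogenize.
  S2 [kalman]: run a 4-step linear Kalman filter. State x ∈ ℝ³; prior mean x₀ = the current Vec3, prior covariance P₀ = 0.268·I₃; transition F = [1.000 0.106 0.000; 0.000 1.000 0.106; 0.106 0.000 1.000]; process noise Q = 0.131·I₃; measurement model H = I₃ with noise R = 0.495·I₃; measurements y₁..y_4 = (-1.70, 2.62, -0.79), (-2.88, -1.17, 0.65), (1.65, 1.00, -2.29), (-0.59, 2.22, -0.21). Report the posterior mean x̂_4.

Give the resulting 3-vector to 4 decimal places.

source (fourbar_fk): coupler pose = R=[0.8640 -0.5035 0.0000; 0.5035 0.8640 0.0000; 0.0000 0.0000 1.0000], t=(0.3731, 0.7970, 0.0000)
after S1 (triangulate): (1.9168, -1.1254, 1.9049)
after S2 (kf_track): (-0.1718, 1.0541, -0.3663)

result = (-0.1718, 1.0541, -0.3663)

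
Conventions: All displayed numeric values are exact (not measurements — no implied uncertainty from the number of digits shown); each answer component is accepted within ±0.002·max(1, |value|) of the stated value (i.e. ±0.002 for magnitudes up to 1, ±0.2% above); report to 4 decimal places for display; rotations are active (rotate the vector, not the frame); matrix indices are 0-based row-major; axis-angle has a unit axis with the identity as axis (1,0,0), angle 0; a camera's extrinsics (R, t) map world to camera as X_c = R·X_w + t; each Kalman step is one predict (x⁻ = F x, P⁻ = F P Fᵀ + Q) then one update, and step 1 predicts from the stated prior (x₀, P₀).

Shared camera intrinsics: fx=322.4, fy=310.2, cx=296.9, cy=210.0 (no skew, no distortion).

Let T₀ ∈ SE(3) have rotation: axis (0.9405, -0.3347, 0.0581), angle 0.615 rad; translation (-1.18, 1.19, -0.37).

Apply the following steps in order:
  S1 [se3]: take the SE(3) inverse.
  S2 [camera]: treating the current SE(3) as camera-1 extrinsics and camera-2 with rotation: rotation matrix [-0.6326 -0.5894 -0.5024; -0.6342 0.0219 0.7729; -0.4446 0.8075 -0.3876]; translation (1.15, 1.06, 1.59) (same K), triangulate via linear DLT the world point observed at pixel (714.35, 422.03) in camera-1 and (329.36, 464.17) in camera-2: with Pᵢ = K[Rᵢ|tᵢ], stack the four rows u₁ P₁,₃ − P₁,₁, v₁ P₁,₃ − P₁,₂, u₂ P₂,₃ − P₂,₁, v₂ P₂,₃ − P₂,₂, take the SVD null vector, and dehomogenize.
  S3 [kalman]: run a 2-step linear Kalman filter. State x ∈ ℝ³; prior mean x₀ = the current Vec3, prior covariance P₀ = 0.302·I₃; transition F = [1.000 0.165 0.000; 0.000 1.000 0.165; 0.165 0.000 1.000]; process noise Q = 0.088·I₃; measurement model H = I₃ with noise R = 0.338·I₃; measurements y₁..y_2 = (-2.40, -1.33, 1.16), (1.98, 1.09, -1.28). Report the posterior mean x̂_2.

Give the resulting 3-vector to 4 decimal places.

after S1 (invert_se3): R=[0.9789 -0.0242 0.2031; -0.0912 0.8373 0.5391; -0.1831 -0.5462 0.8174], t=(1.2589, -0.9046, 0.7364)
after S2 (triangulate): (-0.3286, 1.1857, 0.8370)
after S3 (kf_track): (0.0572, 0.5306, -0.0757)

result = (0.0572, 0.5306, -0.0757)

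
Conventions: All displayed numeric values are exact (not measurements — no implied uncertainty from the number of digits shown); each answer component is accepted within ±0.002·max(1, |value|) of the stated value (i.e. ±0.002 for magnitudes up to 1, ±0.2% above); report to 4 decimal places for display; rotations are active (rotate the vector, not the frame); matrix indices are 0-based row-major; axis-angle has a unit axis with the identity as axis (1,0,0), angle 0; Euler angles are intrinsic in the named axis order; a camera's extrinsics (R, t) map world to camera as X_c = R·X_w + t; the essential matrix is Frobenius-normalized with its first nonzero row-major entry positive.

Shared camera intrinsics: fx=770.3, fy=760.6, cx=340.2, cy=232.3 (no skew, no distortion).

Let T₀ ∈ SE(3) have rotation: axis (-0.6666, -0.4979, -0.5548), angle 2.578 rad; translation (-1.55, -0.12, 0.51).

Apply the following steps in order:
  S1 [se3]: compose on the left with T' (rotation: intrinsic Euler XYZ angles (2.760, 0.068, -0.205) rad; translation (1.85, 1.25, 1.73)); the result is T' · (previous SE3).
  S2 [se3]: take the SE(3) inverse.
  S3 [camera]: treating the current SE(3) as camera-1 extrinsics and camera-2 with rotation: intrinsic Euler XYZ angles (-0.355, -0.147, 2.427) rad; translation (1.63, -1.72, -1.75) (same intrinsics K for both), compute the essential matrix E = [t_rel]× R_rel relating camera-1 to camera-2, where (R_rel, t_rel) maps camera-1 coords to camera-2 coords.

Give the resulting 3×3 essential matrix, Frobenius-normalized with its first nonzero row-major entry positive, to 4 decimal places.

matrix = [0.5944 0.2963 0.0472; 0.1067 0.2982 -0.0327; 0.3502 -0.5566 0.1509]

after S1 (compose_se3): R=[0.1038 0.8194 0.5638; -0.6434 0.4876 -0.5902; -0.7585 -0.3015 0.5778], t=(0.3462, 0.8377, 1.2343)
after S2 (invert_se3): R=[0.1038 -0.6434 -0.7585; 0.8194 0.4876 -0.3015; 0.5638 -0.5902 0.5778], t=(1.4392, -0.3200, -0.4140)
after S3 (essential): [0.5944 0.2963 0.0472; 0.1067 0.2982 -0.0327; 0.3502 -0.5566 0.1509]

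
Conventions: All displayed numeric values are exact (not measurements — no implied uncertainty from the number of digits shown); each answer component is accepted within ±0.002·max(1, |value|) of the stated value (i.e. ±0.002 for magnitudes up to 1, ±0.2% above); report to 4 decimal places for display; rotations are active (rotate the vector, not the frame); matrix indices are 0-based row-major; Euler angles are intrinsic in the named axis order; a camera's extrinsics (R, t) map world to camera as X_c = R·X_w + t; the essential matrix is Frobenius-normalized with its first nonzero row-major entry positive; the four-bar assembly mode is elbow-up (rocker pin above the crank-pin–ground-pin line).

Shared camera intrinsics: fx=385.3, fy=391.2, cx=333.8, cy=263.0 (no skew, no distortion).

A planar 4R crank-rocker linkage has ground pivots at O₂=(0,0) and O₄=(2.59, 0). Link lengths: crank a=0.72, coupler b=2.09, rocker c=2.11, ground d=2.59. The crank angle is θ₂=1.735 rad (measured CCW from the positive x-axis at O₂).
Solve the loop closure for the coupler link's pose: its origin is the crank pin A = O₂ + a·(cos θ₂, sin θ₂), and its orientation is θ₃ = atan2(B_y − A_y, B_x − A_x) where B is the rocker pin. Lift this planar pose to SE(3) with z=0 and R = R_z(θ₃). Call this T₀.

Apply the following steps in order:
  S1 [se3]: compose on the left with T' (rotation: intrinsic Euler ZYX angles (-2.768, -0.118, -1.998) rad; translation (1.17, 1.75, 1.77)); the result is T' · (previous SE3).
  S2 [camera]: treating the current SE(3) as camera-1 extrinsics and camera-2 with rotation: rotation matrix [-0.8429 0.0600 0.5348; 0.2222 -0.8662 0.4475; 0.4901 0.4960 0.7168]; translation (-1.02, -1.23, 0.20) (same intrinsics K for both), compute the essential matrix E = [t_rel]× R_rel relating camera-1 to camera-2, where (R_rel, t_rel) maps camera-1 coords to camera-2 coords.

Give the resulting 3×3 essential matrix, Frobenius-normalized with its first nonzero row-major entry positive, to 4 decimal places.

source (fourbar_fk): coupler pose = R=[0.8309 -0.5564 0.0000; 0.5564 0.8309 0.0000; 0.0000 0.0000 1.0000], t=(-0.1177, 0.7103, 0.0000)
after S1 (compose_se3): R=[-0.9079 0.3059 0.2867; -0.1083 0.4897 -0.8652; -0.4051 -0.8165 -0.4114], t=(1.1005, 2.0389, 1.1142)
after S2 (essential): [0.1893 0.4464 -0.3409; 0.5139 -0.3659 -0.3041; 0.0390 0.3555 -0.1741]

matrix = [0.1893 0.4464 -0.3409; 0.5139 -0.3659 -0.3041; 0.0390 0.3555 -0.1741]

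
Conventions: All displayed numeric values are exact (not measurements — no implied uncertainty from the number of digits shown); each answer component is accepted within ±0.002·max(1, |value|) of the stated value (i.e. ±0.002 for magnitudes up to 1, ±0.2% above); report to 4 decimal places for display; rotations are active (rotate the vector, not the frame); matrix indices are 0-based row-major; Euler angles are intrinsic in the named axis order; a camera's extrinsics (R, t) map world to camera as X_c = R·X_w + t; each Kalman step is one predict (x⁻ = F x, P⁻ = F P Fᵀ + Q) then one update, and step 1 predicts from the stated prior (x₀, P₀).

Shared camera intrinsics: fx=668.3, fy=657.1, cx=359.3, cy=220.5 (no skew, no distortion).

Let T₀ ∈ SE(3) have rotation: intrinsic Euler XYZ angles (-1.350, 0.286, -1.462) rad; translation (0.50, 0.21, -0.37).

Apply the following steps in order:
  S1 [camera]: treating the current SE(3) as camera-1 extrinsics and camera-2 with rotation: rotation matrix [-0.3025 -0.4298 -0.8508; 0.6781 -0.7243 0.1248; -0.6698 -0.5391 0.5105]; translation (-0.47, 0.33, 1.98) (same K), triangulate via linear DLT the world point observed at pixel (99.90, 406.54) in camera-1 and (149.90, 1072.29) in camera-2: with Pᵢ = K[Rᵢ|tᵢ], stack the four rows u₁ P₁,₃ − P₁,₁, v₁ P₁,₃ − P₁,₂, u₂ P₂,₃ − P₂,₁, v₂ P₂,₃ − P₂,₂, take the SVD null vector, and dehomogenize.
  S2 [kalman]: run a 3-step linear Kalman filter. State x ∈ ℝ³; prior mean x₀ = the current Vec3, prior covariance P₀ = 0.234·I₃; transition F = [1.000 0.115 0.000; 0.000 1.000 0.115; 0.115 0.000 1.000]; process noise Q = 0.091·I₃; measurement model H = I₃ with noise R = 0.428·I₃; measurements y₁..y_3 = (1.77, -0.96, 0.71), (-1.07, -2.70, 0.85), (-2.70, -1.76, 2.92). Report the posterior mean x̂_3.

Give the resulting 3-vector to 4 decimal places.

after S1 (triangulate): (1.5058, -1.3063, 0.2330)
after S2 (kf_track): (-0.8443, -1.7355, 1.4736)

result = (-0.8443, -1.7355, 1.4736)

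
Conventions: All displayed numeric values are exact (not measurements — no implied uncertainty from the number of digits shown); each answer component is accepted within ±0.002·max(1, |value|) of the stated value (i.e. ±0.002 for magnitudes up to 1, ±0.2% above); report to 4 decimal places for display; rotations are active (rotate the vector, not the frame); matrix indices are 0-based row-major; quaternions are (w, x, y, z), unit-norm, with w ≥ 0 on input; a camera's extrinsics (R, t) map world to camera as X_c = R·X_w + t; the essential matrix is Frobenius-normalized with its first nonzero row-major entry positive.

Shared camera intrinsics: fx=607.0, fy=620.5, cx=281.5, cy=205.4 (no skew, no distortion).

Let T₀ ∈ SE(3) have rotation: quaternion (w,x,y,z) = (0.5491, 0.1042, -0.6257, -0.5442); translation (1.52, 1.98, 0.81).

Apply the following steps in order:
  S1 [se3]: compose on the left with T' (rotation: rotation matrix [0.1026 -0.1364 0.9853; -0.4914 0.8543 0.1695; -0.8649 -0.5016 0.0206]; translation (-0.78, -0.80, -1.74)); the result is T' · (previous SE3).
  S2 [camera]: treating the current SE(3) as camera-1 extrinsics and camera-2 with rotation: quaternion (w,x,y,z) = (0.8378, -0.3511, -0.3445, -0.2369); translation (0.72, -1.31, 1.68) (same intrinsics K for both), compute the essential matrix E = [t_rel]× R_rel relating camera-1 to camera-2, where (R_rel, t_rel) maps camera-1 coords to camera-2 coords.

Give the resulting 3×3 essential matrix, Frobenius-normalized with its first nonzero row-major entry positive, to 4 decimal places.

matrix = [0.3188 0.6114 0.1405; -0.5733 0.2997 0.1229; -0.2592 0.0537 0.0336]

after S1 (compose_se3): R=[0.6261 0.7790 0.0330; -0.3403 0.2349 0.9105; 0.7015 -0.5813 0.4122], t=(-0.0961, 0.2818, -4.0310)
after S2 (essential): [0.3188 0.6114 0.1405; -0.5733 0.2997 0.1229; -0.2592 0.0537 0.0336]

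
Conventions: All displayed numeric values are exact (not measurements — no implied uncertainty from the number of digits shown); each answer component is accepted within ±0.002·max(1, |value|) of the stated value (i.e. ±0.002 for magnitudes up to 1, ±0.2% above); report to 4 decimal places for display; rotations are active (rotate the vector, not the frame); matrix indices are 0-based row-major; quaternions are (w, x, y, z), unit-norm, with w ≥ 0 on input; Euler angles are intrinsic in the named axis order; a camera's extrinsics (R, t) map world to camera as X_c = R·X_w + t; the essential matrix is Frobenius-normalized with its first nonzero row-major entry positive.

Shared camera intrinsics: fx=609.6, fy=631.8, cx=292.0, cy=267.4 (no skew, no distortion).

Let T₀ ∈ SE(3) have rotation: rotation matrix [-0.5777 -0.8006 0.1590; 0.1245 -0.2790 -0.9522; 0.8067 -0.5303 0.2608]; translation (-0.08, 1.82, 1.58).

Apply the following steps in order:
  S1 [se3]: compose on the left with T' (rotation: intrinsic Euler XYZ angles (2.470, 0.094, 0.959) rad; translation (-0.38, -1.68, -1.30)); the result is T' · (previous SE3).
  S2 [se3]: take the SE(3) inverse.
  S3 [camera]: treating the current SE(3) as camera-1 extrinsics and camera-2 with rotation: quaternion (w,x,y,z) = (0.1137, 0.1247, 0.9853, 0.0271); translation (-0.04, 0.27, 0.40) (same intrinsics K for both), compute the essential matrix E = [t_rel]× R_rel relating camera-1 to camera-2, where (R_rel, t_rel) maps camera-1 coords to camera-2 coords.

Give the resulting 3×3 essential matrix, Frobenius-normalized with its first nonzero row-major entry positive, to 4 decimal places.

after S1 (compose_se3): R=[-0.3561 -0.2802 0.8915; -0.2108 0.9535 0.2155; -0.9104 -0.1112 -0.3986], t=(-1.7607, -3.5155, -2.0346)
after S2 (invert_se3): R=[-0.3561 -0.2108 -0.9104; -0.2802 0.9535 -0.1112; 0.8915 0.2155 -0.3986], t=(-3.2203, 2.6323, 1.5162)
after S3 (essential): [0.4251 0.4815 0.2915; 0.0170 -0.1734 0.3608; -0.0281 -0.3142 0.4923]

matrix = [0.4251 0.4815 0.2915; 0.0170 -0.1734 0.3608; -0.0281 -0.3142 0.4923]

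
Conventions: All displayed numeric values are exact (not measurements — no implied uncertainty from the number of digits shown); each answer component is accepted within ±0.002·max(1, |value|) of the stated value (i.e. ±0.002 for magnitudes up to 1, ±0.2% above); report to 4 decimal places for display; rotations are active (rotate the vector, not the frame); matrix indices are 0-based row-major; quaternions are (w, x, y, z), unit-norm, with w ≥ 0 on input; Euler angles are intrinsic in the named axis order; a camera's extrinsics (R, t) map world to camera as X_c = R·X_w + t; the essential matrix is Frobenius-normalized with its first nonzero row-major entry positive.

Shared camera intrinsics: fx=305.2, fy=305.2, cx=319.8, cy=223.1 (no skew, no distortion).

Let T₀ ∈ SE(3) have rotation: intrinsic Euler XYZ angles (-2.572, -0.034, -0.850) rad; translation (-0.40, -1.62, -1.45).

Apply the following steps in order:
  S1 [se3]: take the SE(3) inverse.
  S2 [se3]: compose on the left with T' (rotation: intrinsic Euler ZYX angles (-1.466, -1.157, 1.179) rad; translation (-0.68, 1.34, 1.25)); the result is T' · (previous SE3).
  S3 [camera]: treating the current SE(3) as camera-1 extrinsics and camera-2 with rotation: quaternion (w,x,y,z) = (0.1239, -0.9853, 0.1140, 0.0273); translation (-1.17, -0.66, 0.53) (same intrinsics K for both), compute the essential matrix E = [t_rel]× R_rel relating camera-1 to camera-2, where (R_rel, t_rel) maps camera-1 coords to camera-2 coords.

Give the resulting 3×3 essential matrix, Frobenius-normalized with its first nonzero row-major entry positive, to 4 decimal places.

matrix = [0.3831 -0.1684 -0.0862; 0.2012 -0.5931 -0.0579; 0.5393 0.3457 -0.1068]

after S1 (invert_se3): R=[0.6596 0.6448 0.3863; 0.7508 -0.5420 -0.3774; -0.0340 0.5390 -0.8416], t=(1.8684, -1.1250, -0.3608)
after S2 (compose_se3): R=[0.2789 -0.6458 0.7107; 0.3896 -0.6003 -0.6984; 0.8777 0.4717 0.0842], t=(-0.5842, -0.4894, 2.4873)
after S3 (essential): [0.3831 -0.1684 -0.0862; 0.2012 -0.5931 -0.0579; 0.5393 0.3457 -0.1068]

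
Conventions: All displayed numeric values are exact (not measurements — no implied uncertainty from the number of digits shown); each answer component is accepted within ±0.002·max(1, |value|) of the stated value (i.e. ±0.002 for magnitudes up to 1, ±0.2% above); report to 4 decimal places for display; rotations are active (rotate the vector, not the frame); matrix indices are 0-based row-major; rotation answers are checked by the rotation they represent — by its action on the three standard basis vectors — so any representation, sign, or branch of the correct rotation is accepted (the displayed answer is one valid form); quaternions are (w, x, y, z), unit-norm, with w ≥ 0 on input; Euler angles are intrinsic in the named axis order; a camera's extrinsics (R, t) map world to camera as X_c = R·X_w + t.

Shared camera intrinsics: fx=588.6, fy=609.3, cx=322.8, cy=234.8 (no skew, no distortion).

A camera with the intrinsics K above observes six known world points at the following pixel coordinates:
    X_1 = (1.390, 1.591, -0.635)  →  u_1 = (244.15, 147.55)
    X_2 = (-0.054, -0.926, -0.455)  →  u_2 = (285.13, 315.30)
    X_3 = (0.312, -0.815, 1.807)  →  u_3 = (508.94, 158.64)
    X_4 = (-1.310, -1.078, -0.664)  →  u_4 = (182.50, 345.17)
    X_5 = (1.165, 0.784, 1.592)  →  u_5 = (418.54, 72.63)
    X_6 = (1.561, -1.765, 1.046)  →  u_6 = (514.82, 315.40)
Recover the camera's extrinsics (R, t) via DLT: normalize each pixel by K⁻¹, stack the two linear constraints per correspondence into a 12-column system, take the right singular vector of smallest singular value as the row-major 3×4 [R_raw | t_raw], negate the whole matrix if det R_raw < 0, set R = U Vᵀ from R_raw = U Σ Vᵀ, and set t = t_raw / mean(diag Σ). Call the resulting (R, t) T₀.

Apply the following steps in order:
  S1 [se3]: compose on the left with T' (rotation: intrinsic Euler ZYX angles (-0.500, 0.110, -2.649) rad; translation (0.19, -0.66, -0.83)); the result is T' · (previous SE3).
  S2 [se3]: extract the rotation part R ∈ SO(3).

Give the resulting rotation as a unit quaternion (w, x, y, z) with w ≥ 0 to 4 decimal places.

rotation (quat) = (0.8435, 0.0620, 0.5333, 0.0161)

source (pnp_recover): camera pose = R=[0.4298 -0.4520 0.7816; 0.1505 -0.8177 -0.5556; 0.8903 0.3564 -0.2834], t=(-0.3700, -0.3200, 5.4100)
after S1 (compose_se3): R=[0.4307 0.0389 0.9016; 0.0933 0.9918 -0.0874; -0.8976 0.1218 0.4236], t=(0.7844, 2.2519, -5.3770)
after S2 (rot_of_se3): [0.4307 0.0389 0.9016; 0.0933 0.9918 -0.0874; -0.8976 0.1218 0.4236]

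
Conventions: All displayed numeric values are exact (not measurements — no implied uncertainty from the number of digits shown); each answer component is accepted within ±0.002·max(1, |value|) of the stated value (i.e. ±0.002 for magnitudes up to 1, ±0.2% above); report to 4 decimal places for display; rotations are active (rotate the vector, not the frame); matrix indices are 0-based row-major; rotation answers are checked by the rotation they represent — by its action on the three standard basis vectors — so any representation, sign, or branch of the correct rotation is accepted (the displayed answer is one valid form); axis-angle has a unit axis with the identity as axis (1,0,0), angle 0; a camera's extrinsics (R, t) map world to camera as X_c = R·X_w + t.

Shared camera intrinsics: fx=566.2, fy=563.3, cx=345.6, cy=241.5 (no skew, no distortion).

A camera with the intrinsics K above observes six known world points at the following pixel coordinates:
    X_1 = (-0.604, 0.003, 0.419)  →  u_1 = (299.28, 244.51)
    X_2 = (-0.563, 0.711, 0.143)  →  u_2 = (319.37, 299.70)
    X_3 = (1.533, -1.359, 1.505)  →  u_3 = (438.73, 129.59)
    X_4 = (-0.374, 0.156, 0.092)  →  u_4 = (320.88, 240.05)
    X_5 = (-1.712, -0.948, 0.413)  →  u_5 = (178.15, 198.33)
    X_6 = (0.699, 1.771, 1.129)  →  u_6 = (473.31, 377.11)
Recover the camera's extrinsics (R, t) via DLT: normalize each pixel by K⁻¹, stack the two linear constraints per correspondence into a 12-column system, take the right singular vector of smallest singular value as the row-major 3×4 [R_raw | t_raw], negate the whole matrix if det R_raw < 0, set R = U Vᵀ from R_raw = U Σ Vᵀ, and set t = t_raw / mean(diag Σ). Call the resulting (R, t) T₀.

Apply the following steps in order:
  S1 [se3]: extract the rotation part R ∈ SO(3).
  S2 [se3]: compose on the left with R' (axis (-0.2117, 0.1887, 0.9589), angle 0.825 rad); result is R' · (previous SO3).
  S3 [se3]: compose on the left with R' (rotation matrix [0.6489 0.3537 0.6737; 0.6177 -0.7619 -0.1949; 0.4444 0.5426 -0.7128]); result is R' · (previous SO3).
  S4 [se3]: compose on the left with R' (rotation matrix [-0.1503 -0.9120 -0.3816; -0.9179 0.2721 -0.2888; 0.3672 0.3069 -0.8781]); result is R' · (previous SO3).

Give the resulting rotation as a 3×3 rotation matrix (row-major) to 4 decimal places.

rotation (matrix) = ((-0.5838, 0.5331, 0.6124), (-0.7398, -0.0384, -0.6717), (-0.3345, -0.8452, 0.4168))

source (pnp_recover): camera pose = R=[0.9500 0.3024 0.0775; -0.3104 0.8887 0.3374; 0.0332 -0.3446 0.9382], t=(0.0600, -0.3001, 5.5018)
after S1 (rot_of_se3): [0.9500 0.3024 0.0775; -0.3104 0.8887 0.3374; 0.0332 -0.3446 0.9382]
after S2 (compose_so3): [0.8834 -0.4531 -0.1195; 0.4499 0.7487 0.4869; -0.1311 -0.4839 0.8653]
after S3 (compose_so3): [0.6440 -0.3552 0.6776; 0.2284 -0.7560 -0.6134; 0.7301 0.5498 -0.4057]
after S4 (compose_so3): [-0.5838 0.5331 0.6124; -0.7398 -0.0384 -0.6717; -0.3345 -0.8452 0.4168]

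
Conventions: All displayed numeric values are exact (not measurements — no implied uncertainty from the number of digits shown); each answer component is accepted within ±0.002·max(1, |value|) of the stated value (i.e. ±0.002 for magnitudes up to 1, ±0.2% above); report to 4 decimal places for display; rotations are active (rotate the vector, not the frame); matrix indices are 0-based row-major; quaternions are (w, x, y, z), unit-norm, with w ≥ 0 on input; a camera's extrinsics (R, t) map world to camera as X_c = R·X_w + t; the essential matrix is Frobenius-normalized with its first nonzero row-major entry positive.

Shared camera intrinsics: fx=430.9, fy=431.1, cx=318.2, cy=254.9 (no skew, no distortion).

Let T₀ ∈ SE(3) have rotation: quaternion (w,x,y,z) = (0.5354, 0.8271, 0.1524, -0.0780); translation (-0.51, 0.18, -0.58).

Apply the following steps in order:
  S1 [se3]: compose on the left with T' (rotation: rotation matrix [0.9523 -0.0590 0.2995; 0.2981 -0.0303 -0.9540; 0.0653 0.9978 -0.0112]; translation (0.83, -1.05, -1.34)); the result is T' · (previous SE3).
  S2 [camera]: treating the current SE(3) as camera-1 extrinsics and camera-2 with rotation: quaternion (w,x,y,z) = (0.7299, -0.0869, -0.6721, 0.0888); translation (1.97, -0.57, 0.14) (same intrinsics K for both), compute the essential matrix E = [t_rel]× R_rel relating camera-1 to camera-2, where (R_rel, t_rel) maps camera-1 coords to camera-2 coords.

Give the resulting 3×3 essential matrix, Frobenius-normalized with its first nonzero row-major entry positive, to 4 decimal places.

matrix = [0.3301 0.1326 0.0205; 0.3623 0.5226 -0.0159; -0.5045 0.4519 -0.0979]

after S1 (compose_se3): R=[0.7990 0.6001 -0.0380; 0.5543 -0.7107 0.4332; 0.2330 -0.3672 -0.9005], t=(0.1600, -0.6542, -1.1872)
after S2 (essential): [0.3301 0.1326 0.0205; 0.3623 0.5226 -0.0159; -0.5045 0.4519 -0.0979]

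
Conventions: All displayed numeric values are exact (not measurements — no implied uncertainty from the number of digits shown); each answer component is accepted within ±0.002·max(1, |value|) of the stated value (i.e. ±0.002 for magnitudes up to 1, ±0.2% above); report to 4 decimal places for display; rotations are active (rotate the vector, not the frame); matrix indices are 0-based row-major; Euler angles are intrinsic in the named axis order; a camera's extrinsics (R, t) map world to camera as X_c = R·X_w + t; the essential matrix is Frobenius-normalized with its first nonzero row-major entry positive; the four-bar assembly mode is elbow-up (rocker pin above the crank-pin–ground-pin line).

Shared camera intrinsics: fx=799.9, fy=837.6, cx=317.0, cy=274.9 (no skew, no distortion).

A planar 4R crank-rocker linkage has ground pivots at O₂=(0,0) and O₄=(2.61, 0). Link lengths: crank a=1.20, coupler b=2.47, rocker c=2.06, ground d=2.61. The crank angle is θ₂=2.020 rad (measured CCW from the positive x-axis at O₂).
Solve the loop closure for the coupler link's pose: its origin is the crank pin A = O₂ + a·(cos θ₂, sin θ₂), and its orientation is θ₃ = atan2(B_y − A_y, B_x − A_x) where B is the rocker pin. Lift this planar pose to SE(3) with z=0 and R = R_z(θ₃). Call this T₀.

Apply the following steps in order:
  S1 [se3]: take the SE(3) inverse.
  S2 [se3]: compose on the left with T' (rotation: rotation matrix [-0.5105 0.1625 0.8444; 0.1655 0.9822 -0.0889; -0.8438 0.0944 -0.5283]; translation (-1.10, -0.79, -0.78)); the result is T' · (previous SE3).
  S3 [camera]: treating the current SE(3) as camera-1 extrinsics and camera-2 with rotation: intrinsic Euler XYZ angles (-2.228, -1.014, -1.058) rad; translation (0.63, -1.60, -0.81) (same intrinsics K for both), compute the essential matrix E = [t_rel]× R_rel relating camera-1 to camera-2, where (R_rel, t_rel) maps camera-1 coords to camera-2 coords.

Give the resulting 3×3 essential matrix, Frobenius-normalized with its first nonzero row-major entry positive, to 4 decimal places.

source (fourbar_fk): coupler pose = R=[0.9437 -0.3309 0.0000; 0.3309 0.9437 0.0000; 0.0000 0.0000 1.0000], t=(-0.5211, 1.0810, 0.0000)
after S1 (invert_se3): R=[0.9437 0.3309 0.0000; -0.3309 0.9437 0.0000; 0.0000 0.0000 1.0000], t=(0.1341, -1.1925, 0.0000)
after S2 (compose_se3): R=[-0.5355 -0.0156 0.8444; -0.1688 0.9816 -0.0889; -0.8275 -0.1901 -0.5283], t=(-1.3622, -1.9391, -1.0057)
after S3 (essential): [0.1540 0.4345 -0.5282; 0.5179 -0.1844 -0.0774; -0.3883 0.2209 -0.0273]

matrix = [0.1540 0.4345 -0.5282; 0.5179 -0.1844 -0.0774; -0.3883 0.2209 -0.0273]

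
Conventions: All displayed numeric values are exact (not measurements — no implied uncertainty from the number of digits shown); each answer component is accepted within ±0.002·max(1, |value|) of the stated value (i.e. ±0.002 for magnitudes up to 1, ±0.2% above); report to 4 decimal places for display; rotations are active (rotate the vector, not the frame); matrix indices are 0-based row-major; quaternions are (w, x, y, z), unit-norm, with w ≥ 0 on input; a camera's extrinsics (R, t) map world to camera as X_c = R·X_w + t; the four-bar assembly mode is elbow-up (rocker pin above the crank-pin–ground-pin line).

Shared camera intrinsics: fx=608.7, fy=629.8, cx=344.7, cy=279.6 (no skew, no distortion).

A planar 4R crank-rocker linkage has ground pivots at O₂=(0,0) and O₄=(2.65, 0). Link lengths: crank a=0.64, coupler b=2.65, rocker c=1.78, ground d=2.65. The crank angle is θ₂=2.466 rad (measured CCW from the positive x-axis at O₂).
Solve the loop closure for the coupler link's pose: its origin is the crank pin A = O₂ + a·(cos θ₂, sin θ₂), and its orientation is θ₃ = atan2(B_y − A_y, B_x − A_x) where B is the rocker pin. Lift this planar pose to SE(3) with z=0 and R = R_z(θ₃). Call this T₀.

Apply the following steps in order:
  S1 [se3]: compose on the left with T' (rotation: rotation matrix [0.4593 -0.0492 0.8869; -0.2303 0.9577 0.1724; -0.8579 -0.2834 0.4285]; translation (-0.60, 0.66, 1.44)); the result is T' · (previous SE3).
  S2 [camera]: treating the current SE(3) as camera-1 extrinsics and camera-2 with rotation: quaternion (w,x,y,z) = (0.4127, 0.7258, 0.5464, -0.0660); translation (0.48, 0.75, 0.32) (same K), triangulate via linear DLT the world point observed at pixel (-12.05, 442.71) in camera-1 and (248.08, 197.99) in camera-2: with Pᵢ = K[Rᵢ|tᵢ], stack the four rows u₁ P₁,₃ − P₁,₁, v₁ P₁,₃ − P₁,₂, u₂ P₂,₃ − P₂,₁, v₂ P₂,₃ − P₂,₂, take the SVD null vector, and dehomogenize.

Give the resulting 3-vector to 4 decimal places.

source (fourbar_fk): coupler pose = R=[0.8921 -0.4518 0.0000; 0.4518 0.8921 0.0000; 0.0000 0.0000 1.0000], t=(-0.4994, 0.4002, 0.0000)
after S1 (compose_se3): R=[0.3875 -0.2514 0.8869; 0.2272 0.9585 0.1724; -0.8934 0.1347 0.4285], t=(-0.8491, 1.1583, 1.7550)
after S2 (triangulate): (-1.5695, 0.0399, -0.3394)

result = (-1.5695, 0.0399, -0.3394)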